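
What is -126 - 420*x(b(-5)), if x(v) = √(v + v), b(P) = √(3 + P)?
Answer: -126 - 420*2^(¾)*√I ≈ -625.47 - 499.47*I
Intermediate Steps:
x(v) = √2*√v (x(v) = √(2*v) = √2*√v)
-126 - 420*x(b(-5)) = -126 - 420*√2*√(√(3 - 5)) = -126 - 420*√2*√(√(-2)) = -126 - 420*√2*√(I*√2) = -126 - 420*√2*2^(¼)*√I = -126 - 420*2^(¾)*√I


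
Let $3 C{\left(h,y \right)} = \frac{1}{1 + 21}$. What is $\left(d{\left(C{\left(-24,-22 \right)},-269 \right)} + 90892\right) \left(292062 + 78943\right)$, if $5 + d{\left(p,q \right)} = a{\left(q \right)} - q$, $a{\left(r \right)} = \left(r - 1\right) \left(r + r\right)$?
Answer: $87711518080$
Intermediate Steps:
$a{\left(r \right)} = 2 r \left(-1 + r\right)$ ($a{\left(r \right)} = \left(-1 + r\right) 2 r = 2 r \left(-1 + r\right)$)
$C{\left(h,y \right)} = \frac{1}{66}$ ($C{\left(h,y \right)} = \frac{1}{3 \left(1 + 21\right)} = \frac{1}{3 \cdot 22} = \frac{1}{3} \cdot \frac{1}{22} = \frac{1}{66}$)
$d{\left(p,q \right)} = -5 - q + 2 q \left(-1 + q\right)$ ($d{\left(p,q \right)} = -5 + \left(2 q \left(-1 + q\right) - q\right) = -5 + \left(- q + 2 q \left(-1 + q\right)\right) = -5 - q + 2 q \left(-1 + q\right)$)
$\left(d{\left(C{\left(-24,-22 \right)},-269 \right)} + 90892\right) \left(292062 + 78943\right) = \left(\left(-5 - -269 + 2 \left(-269\right) \left(-1 - 269\right)\right) + 90892\right) \left(292062 + 78943\right) = \left(\left(-5 + 269 + 2 \left(-269\right) \left(-270\right)\right) + 90892\right) 371005 = \left(\left(-5 + 269 + 145260\right) + 90892\right) 371005 = \left(145524 + 90892\right) 371005 = 236416 \cdot 371005 = 87711518080$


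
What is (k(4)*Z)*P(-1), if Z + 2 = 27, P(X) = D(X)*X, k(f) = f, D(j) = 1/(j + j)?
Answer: 50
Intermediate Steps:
D(j) = 1/(2*j)
P(X) = ½ (P(X) = (1/(2*X))*X = ½)
Z = 25 (Z = -2 + 27 = 25)
(k(4)*Z)*P(-1) = (4*25)*(½) = 100*(½) = 50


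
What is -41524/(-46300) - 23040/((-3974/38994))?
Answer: 5199636563047/22999525 ≈ 2.2608e+5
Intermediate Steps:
-41524/(-46300) - 23040/((-3974/38994)) = -41524*(-1/46300) - 23040/((-3974*1/38994)) = 10381/11575 - 23040/(-1987/19497) = 10381/11575 - 23040*(-19497/1987) = 10381/11575 + 449210880/1987 = 5199636563047/22999525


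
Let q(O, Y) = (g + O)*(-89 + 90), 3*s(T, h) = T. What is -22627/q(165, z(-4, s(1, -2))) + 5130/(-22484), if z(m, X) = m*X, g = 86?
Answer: -255016549/2821742 ≈ -90.376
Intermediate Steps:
s(T, h) = T/3
z(m, X) = X*m
q(O, Y) = 86 + O (q(O, Y) = (86 + O)*(-89 + 90) = (86 + O)*1 = 86 + O)
-22627/q(165, z(-4, s(1, -2))) + 5130/(-22484) = -22627/(86 + 165) + 5130/(-22484) = -22627/251 + 5130*(-1/22484) = -22627*1/251 - 2565/11242 = -22627/251 - 2565/11242 = -255016549/2821742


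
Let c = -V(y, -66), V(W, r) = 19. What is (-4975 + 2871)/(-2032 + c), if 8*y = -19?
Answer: 2104/2051 ≈ 1.0258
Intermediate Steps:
y = -19/8 (y = (⅛)*(-19) = -19/8 ≈ -2.3750)
c = -19 (c = -1*19 = -19)
(-4975 + 2871)/(-2032 + c) = (-4975 + 2871)/(-2032 - 19) = -2104/(-2051) = -2104*(-1/2051) = 2104/2051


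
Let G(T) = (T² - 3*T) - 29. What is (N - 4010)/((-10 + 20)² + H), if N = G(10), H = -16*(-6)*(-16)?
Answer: 3969/1436 ≈ 2.7639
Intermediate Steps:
H = -1536 (H = 96*(-16) = -1536)
G(T) = -29 + T² - 3*T
N = 41 (N = -29 + 10² - 3*10 = -29 + 100 - 30 = 41)
(N - 4010)/((-10 + 20)² + H) = (41 - 4010)/((-10 + 20)² - 1536) = -3969/(10² - 1536) = -3969/(100 - 1536) = -3969/(-1436) = -3969*(-1/1436) = 3969/1436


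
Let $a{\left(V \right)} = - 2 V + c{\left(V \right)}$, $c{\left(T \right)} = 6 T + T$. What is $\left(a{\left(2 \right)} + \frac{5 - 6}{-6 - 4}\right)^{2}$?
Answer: $\frac{10201}{100} \approx 102.01$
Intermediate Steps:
$c{\left(T \right)} = 7 T$
$a{\left(V \right)} = 5 V$ ($a{\left(V \right)} = - 2 V + 7 V = 5 V$)
$\left(a{\left(2 \right)} + \frac{5 - 6}{-6 - 4}\right)^{2} = \left(5 \cdot 2 + \frac{5 - 6}{-6 - 4}\right)^{2} = \left(10 - \frac{1}{-10}\right)^{2} = \left(10 - - \frac{1}{10}\right)^{2} = \left(10 + \frac{1}{10}\right)^{2} = \left(\frac{101}{10}\right)^{2} = \frac{10201}{100}$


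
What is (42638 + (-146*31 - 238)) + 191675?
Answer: 229549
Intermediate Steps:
(42638 + (-146*31 - 238)) + 191675 = (42638 + (-4526 - 238)) + 191675 = (42638 - 4764) + 191675 = 37874 + 191675 = 229549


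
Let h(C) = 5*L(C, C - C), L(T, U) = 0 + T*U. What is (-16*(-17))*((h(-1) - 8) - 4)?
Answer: -3264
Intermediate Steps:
L(T, U) = T*U
h(C) = 0 (h(C) = 5*(C*(C - C)) = 5*(C*0) = 5*0 = 0)
(-16*(-17))*((h(-1) - 8) - 4) = (-16*(-17))*((0 - 8) - 4) = 272*(-8 - 4) = 272*(-12) = -3264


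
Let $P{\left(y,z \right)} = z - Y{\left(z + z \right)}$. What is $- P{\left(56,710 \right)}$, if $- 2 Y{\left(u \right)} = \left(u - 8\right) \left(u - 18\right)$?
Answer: $-990522$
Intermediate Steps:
$Y{\left(u \right)} = - \frac{\left(-18 + u\right) \left(-8 + u\right)}{2}$ ($Y{\left(u \right)} = - \frac{\left(u - 8\right) \left(u - 18\right)}{2} = - \frac{\left(-8 + u\right) \left(-18 + u\right)}{2} = - \frac{\left(-18 + u\right) \left(-8 + u\right)}{2}$)
$P{\left(y,z \right)} = 72 - 25 z + 2 z^{2}$ ($P{\left(y,z \right)} = z - \left(-72 + 13 \left(z + z\right) - \frac{\left(z + z\right)^{2}}{2}\right) = z - \left(-72 + 13 \cdot 2 z - \frac{\left(2 z\right)^{2}}{2}\right) = z - \left(-72 + 26 z - \frac{4 z^{2}}{2}\right) = z - \left(-72 + 26 z - 2 z^{2}\right) = z - \left(-72 - 2 z^{2} + 26 z\right) = z + \left(72 - 26 z + 2 z^{2}\right) = 72 - 25 z + 2 z^{2}$)
$- P{\left(56,710 \right)} = - (72 - 17750 + 2 \cdot 710^{2}) = - (72 - 17750 + 2 \cdot 504100) = - (72 - 17750 + 1008200) = \left(-1\right) 990522 = -990522$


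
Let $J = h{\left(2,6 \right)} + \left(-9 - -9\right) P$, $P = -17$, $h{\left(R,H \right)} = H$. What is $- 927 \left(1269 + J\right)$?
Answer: $-1181925$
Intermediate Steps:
$J = 6$ ($J = 6 + \left(-9 - -9\right) \left(-17\right) = 6 + \left(-9 + 9\right) \left(-17\right) = 6 + 0 \left(-17\right) = 6 + 0 = 6$)
$- 927 \left(1269 + J\right) = - 927 \left(1269 + 6\right) = \left(-927\right) 1275 = -1181925$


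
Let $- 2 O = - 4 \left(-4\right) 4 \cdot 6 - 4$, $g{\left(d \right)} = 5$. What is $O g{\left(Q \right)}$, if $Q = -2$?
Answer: $-950$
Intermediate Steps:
$O = -190$ ($O = - \frac{- 4 \left(-4\right) 4 \cdot 6 - 4}{2} = - \frac{- 4 \left(\left(-16\right) 6\right) - 4}{2} = - \frac{\left(-4\right) \left(-96\right) - 4}{2} = - \frac{384 - 4}{2} = \left(- \frac{1}{2}\right) 380 = -190$)
$O g{\left(Q \right)} = \left(-190\right) 5 = -950$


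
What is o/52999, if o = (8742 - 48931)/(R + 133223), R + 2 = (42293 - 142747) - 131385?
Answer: 40189/5226655382 ≈ 7.6892e-6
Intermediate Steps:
R = -231841 (R = -2 + ((42293 - 142747) - 131385) = -2 + (-100454 - 131385) = -2 - 231839 = -231841)
o = 40189/98618 (o = (8742 - 48931)/(-231841 + 133223) = -40189/(-98618) = -40189*(-1/98618) = 40189/98618 ≈ 0.40752)
o/52999 = (40189/98618)/52999 = (40189/98618)*(1/52999) = 40189/5226655382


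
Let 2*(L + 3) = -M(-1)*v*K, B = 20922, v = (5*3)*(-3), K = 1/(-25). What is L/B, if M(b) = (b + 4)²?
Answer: -37/69740 ≈ -0.00053054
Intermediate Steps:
K = -1/25 ≈ -0.040000
M(b) = (4 + b)²
v = -45 (v = 15*(-3) = -45)
L = -111/10 (L = -3 + (-(4 - 1)²*(-45)*(-1)/25)/2 = -3 + (-3²*(-45)*(-1)/25)/2 = -3 + (-9*(-45)*(-1)/25)/2 = -3 + (-(-405)*(-1)/25)/2 = -3 + (-1*81/5)/2 = -3 + (½)*(-81/5) = -3 - 81/10 = -111/10 ≈ -11.100)
L/B = -111/10/20922 = -111/10*1/20922 = -37/69740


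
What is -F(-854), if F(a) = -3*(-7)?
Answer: -21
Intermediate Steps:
F(a) = 21
-F(-854) = -1*21 = -21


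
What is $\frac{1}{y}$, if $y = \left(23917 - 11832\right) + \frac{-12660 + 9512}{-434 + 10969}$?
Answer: $\frac{10535}{127312327} \approx 8.2749 \cdot 10^{-5}$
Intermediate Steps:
$y = \frac{127312327}{10535}$ ($y = 12085 - \frac{3148}{10535} = \frac{127312327}{10535} \approx 12085.0$)
$\frac{1}{y} = \frac{1}{\frac{127312327}{10535}} = \frac{10535}{127312327}$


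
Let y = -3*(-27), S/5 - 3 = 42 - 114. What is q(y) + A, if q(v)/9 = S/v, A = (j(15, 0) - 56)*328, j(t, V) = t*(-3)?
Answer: -99499/3 ≈ -33166.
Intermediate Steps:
j(t, V) = -3*t
S = -345 (S = 15 + 5*(42 - 114) = 15 + 5*(-72) = 15 - 360 = -345)
y = 81
A = -33128 (A = (-3*15 - 56)*328 = (-45 - 56)*328 = -101*328 = -33128)
q(v) = -3105/v (q(v) = 9*(-345/v) = -3105/v)
q(y) + A = -3105/81 - 33128 = -3105*1/81 - 33128 = -115/3 - 33128 = -99499/3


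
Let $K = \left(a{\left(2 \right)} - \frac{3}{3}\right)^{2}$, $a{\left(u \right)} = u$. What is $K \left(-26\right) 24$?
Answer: $-624$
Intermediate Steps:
$K = 1$ ($K = \left(2 - \frac{3}{3}\right)^{2} = \left(2 - 1\right)^{2} = 1^{2} = 1$)
$K \left(-26\right) 24 = 1 \left(-26\right) 24 = \left(-26\right) 24 = -624$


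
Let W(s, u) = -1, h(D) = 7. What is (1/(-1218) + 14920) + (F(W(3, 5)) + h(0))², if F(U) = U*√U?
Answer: 18231023/1218 - 14*I ≈ 14968.0 - 14.0*I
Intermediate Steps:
F(U) = U^(3/2)
(1/(-1218) + 14920) + (F(W(3, 5)) + h(0))² = (1/(-1218) + 14920) + ((-1)^(3/2) + 7)² = (-1/1218 + 14920) + (-I + 7)² = 18172559/1218 + (7 - I)²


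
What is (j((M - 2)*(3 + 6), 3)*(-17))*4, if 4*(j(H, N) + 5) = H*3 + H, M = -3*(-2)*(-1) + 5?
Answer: 2176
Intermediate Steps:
M = -1 (M = 6*(-1) + 5 = -6 + 5 = -1)
j(H, N) = -5 + H (j(H, N) = -5 + (H*3 + H)/4 = -5 + (3*H + H)/4 = -5 + (4*H)/4 = -5 + H)
(j((M - 2)*(3 + 6), 3)*(-17))*4 = ((-5 + (-1 - 2)*(3 + 6))*(-17))*4 = ((-5 - 3*9)*(-17))*4 = ((-5 - 27)*(-17))*4 = -32*(-17)*4 = 544*4 = 2176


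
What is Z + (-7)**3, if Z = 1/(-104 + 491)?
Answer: -132740/387 ≈ -343.00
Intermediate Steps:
Z = 1/387 ≈ 0.0025840
Z + (-7)**3 = 1/387 + (-7)**3 = 1/387 - 343 = -132740/387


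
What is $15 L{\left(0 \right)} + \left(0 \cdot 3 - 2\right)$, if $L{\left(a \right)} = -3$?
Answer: $-47$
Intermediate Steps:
$15 L{\left(0 \right)} + \left(0 \cdot 3 - 2\right) = 15 \left(-3\right) + \left(0 \cdot 3 - 2\right) = -45 + \left(0 - 2\right) = -45 - 2 = -47$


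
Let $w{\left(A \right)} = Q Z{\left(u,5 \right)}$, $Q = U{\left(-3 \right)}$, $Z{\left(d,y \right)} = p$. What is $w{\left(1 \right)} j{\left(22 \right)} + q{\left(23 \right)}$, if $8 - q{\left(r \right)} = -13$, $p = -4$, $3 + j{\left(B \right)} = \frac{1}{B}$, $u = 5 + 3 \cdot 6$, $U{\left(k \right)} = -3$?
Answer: $- \frac{159}{11} \approx -14.455$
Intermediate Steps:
$u = 23$ ($u = 5 + 18 = 23$)
$j{\left(B \right)} = -3 + \frac{1}{B}$
$q{\left(r \right)} = 21$ ($q{\left(r \right)} = 8 - -13 = 8 + 13 = 21$)
$Z{\left(d,y \right)} = -4$
$Q = -3$
$w{\left(A \right)} = 12$ ($w{\left(A \right)} = \left(-3\right) \left(-4\right) = 12$)
$w{\left(1 \right)} j{\left(22 \right)} + q{\left(23 \right)} = 12 \left(-3 + \frac{1}{22}\right) + 21 = 12 \left(- \frac{65}{22}\right) + 21 = - \frac{390}{11} + 21 = - \frac{159}{11}$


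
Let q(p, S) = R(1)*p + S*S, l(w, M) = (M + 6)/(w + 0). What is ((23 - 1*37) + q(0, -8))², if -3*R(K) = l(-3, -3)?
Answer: 2500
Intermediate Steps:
l(w, M) = (6 + M)/w
R(K) = ⅓ (R(K) = -(6 - 3)/(3*(-3)) = -(-1)*3/9 = -⅓*(-1) = ⅓)
q(p, S) = S² + p/3 (q(p, S) = p/3 + S*S = p/3 + S² = S² + p/3)
((23 - 1*37) + q(0, -8))² = ((23 - 1*37) + ((-8)² + (⅓)*0))² = ((23 - 37) + (64 + 0))² = (-14 + 64)² = 50² = 2500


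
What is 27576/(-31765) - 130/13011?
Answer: -362920786/413294415 ≈ -0.87812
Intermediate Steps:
27576/(-31765) - 130/13011 = 27576*(-1/31765) - 130*1/13011 = -27576/31765 - 130/13011 = -362920786/413294415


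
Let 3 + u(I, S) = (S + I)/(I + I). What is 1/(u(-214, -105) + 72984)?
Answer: 428/31236187 ≈ 1.3702e-5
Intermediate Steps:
u(I, S) = -3 + (I + S)/(2*I) (u(I, S) = -3 + (S + I)/(I + I) = -3 + (I + S)/((2*I)) = -3 + (I + S)*(1/(2*I)) = -3 + (I + S)/(2*I))
1/(u(-214, -105) + 72984) = 1/((½)*(-105 - 5*(-214))/(-214) + 72984) = 1/((½)*(-1/214)*(-105 + 1070) + 72984) = 1/((½)*(-1/214)*965 + 72984) = 1/(-965/428 + 72984) = 1/(31236187/428) = 428/31236187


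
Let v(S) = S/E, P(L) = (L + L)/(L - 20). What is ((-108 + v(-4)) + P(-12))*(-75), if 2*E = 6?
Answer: 32575/4 ≈ 8143.8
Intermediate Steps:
E = 3 (E = (½)*6 = 3)
P(L) = 2*L/(-20 + L) (P(L) = (2*L)/(-20 + L) = 2*L/(-20 + L))
v(S) = S/3
((-108 + v(-4)) + P(-12))*(-75) = ((-108 + (⅓)*(-4)) + 2*(-12)/(-20 - 12))*(-75) = ((-108 - 4/3) + 2*(-12)/(-32))*(-75) = (-328/3 + 2*(-12)*(-1/32))*(-75) = (-328/3 + ¾)*(-75) = -1303/12*(-75) = 32575/4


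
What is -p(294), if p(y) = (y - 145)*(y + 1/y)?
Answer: -12879113/294 ≈ -43807.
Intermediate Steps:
p(y) = (-145 + y)*(y + 1/y)
-p(294) = -(1 + 294**2 - 145*294 - 145/294) = -(1 + 86436 - 42630 - 145*1/294) = -(1 + 86436 - 42630 - 145/294) = -1*12879113/294 = -12879113/294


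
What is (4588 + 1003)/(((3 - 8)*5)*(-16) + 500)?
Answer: 5591/900 ≈ 6.2122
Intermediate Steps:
(4588 + 1003)/(((3 - 8)*5)*(-16) + 500) = 5591/(-5*5*(-16) + 500) = 5591/(-25*(-16) + 500) = 5591/(400 + 500) = 5591/900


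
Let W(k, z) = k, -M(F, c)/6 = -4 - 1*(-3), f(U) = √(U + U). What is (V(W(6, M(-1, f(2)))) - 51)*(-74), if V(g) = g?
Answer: 3330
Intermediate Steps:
f(U) = √2*√U (f(U) = √(2*U) = √2*√U)
M(F, c) = 6 (M(F, c) = -6*(-4 - 1*(-3)) = -6*(-4 + 3) = -6*(-1) = 6)
(V(W(6, M(-1, f(2)))) - 51)*(-74) = (6 - 51)*(-74) = -45*(-74) = 3330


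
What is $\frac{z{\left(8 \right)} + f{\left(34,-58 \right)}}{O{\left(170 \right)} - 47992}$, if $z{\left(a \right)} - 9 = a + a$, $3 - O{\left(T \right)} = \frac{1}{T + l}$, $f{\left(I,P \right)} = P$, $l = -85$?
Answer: $\frac{2805}{4079066} \approx 0.00068766$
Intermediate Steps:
$O{\left(T \right)} = 3 - \frac{1}{-85 + T}$ ($O{\left(T \right)} = 3 - \frac{1}{T - 85} = 3 - \frac{1}{-85 + T}$)
$z{\left(a \right)} = 9 + 2 a$ ($z{\left(a \right)} = 9 + \left(a + a\right) = 9 + 2 a$)
$\frac{z{\left(8 \right)} + f{\left(34,-58 \right)}}{O{\left(170 \right)} - 47992} = \frac{\left(9 + 2 \cdot 8\right) - 58}{\frac{-256 + 3 \cdot 170}{-85 + 170} - 47992} = \frac{\left(9 + 16\right) - 58}{\frac{-256 + 510}{85} - 47992} = \frac{25 - 58}{\frac{1}{85} \cdot 254 - 47992} = - \frac{33}{\frac{254}{85} - 47992} = - \frac{33}{- \frac{4079066}{85}} = \left(-33\right) \left(- \frac{85}{4079066}\right) = \frac{2805}{4079066}$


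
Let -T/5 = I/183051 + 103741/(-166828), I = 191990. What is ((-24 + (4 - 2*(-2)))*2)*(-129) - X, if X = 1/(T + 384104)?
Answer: 48420264041928996348/11729715133834067 ≈ 4128.0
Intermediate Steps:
T = -65197069645/30538032228 (T = -5*(191990/183051 + 103741/(-166828)) = -5*(191990*(1/183051) + 103741*(-1/166828)) = -5*(191990/183051 - 103741/166828) = -5*13039413929/30538032228 = -65197069645/30538032228 ≈ -2.1349)
X = 30538032228/11729715133834067 (X = 1/(-65197069645/30538032228 + 384104) = 1/(11729715133834067/30538032228) = 30538032228/11729715133834067 ≈ 2.6035e-6)
((-24 + (4 - 2*(-2)))*2)*(-129) - X = ((-24 + (4 - 2*(-2)))*2)*(-129) - 1*30538032228/11729715133834067 = ((-24 + (4 + 4))*2)*(-129) - 30538032228/11729715133834067 = ((-24 + 8)*2)*(-129) - 30538032228/11729715133834067 = -16*2*(-129) - 30538032228/11729715133834067 = -32*(-129) - 30538032228/11729715133834067 = 4128 - 30538032228/11729715133834067 = 48420264041928996348/11729715133834067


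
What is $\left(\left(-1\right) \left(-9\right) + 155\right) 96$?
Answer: $15744$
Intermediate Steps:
$\left(\left(-1\right) \left(-9\right) + 155\right) 96 = \left(9 + 155\right) 96 = 164 \cdot 96 = 15744$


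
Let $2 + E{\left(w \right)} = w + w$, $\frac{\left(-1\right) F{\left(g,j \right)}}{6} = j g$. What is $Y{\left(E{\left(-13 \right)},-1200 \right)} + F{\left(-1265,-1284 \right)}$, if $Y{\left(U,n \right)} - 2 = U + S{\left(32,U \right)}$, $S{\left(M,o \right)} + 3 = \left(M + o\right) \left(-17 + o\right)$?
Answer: $-9745769$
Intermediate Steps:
$S{\left(M,o \right)} = -3 + \left(-17 + o\right) \left(M + o\right)$ ($S{\left(M,o \right)} = -3 + \left(M + o\right) \left(-17 + o\right) = -3 + \left(-17 + o\right) \left(M + o\right)$)
$F{\left(g,j \right)} = - 6 g j$ ($F{\left(g,j \right)} = - 6 j g = - 6 g j$)
$E{\left(w \right)} = -2 + 2 w$ ($E{\left(w \right)} = -2 + \left(w + w\right) = -2 + 2 w$)
$Y{\left(U,n \right)} = -545 + U^{2} + 16 U$ ($Y{\left(U,n \right)} = 2 - \left(547 - U^{2} - 16 U\right) = 2 + \left(U + \left(-547 + U^{2} + 15 U\right)\right) = 2 + \left(-547 + U^{2} + 16 U\right) = -545 + U^{2} + 16 U$)
$Y{\left(E{\left(-13 \right)},-1200 \right)} + F{\left(-1265,-1284 \right)} = \left(-545 + \left(-2 + 2 \left(-13\right)\right)^{2} + 16 \left(-2 + 2 \left(-13\right)\right)\right) - \left(-7590\right) \left(-1284\right) = \left(-545 + \left(-2 - 26\right)^{2} + 16 \left(-2 - 26\right)\right) - 9745560 = \left(-545 + \left(-28\right)^{2} + 16 \left(-28\right)\right) - 9745560 = \left(-545 + 784 - 448\right) - 9745560 = -209 - 9745560 = -9745769$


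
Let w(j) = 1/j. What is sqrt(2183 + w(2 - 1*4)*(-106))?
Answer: 2*sqrt(559) ≈ 47.286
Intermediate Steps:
w(j) = 1/j
sqrt(2183 + w(2 - 1*4)*(-106)) = sqrt(2183 - 106/(2 - 1*4)) = sqrt(2183 - 106/(2 - 4)) = sqrt(2183 - 106/(-2)) = sqrt(2183 - 1/2*(-106)) = sqrt(2183 + 53) = sqrt(2236) = 2*sqrt(559)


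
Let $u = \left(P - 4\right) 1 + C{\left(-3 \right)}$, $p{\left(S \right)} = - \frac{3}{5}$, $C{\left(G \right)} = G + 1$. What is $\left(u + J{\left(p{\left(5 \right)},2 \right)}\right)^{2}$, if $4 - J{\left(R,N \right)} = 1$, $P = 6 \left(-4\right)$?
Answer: $729$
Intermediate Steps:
$P = -24$
$C{\left(G \right)} = 1 + G$
$p{\left(S \right)} = - \frac{3}{5}$ ($p{\left(S \right)} = \left(-3\right) \frac{1}{5} = - \frac{3}{5}$)
$J{\left(R,N \right)} = 3$ ($J{\left(R,N \right)} = 4 - 1 = 3$)
$u = -30$ ($u = \left(-24 - 4\right) 1 + \left(1 - 3\right) = \left(-24 - 4\right) 1 - 2 = \left(-28\right) 1 - 2 = -28 - 2 = -30$)
$\left(u + J{\left(p{\left(5 \right)},2 \right)}\right)^{2} = \left(-30 + 3\right)^{2} = \left(-27\right)^{2} = 729$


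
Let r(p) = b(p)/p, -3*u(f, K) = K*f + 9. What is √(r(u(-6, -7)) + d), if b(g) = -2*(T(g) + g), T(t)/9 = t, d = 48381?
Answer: √48361 ≈ 219.91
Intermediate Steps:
T(t) = 9*t
b(g) = -20*g (b(g) = -2*(9*g + g) = -20*g)
u(f, K) = -3 - K*f/3 (u(f, K) = -(K*f + 9)/3 = -(9 + K*f)/3 = -3 - K*f/3)
r(p) = -20 (r(p) = (-20*p)/p = -20)
√(r(u(-6, -7)) + d) = √(-20 + 48381) = √48361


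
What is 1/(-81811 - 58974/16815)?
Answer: -5605/458570313 ≈ -1.2223e-5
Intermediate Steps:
1/(-81811 - 58974/16815) = 1/(-81811 - 58974*1/16815) = 1/(-81811 - 19658/5605) = 1/(-458570313/5605) = -5605/458570313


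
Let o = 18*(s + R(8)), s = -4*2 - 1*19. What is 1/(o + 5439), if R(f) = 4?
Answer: 1/5025 ≈ 0.00019901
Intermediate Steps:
s = -27 (s = -8 - 19 = -27)
o = -414 (o = 18*(-27 + 4) = 18*(-23) = -414)
1/(o + 5439) = 1/(-414 + 5439) = 1/5025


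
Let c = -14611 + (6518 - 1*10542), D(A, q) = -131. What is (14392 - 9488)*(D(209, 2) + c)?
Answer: -92028464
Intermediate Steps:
c = -18635 (c = -14611 + (6518 - 10542) = -14611 - 4024 = -18635)
(14392 - 9488)*(D(209, 2) + c) = (14392 - 9488)*(-131 - 18635) = 4904*(-18766) = -92028464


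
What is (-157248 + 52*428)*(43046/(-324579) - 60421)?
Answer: 2647386267228560/324579 ≈ 8.1564e+9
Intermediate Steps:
(-157248 + 52*428)*(43046/(-324579) - 60421) = (-157248 + 22256)*(43046*(-1/324579) - 60421) = -134992*(-43046/324579 - 60421) = -134992*(-19611430805/324579) = 2647386267228560/324579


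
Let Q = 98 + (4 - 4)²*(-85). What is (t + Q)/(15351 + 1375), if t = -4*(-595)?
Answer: 1239/8363 ≈ 0.14815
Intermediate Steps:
t = 2380
Q = 98 (Q = 98 + 0²*(-85) = 98 + 0*(-85) = 98 + 0 = 98)
(t + Q)/(15351 + 1375) = (2380 + 98)/(15351 + 1375) = 2478/16726 = 2478*(1/16726) = 1239/8363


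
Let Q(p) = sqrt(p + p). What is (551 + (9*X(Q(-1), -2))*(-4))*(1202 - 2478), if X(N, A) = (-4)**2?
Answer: 31900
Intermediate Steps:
Q(p) = sqrt(2)*sqrt(p) (Q(p) = sqrt(2*p) = sqrt(2)*sqrt(p))
X(N, A) = 16
(551 + (9*X(Q(-1), -2))*(-4))*(1202 - 2478) = (551 + (9*16)*(-4))*(1202 - 2478) = (551 + 144*(-4))*(-1276) = (551 - 576)*(-1276) = -25*(-1276) = 31900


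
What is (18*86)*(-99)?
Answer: -153252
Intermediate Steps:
(18*86)*(-99) = 1548*(-99) = -153252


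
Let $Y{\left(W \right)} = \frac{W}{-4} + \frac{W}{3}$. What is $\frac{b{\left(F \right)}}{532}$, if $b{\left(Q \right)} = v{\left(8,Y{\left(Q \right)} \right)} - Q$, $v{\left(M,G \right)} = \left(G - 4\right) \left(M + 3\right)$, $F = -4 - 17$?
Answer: $- \frac{169}{2128} \approx -0.079417$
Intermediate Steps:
$F = -21$
$Y{\left(W \right)} = \frac{W}{12}$ ($Y{\left(W \right)} = W \left(- \frac{1}{4}\right) + W \frac{1}{3} = - \frac{W}{4} + \frac{W}{3} = \frac{W}{12}$)
$v{\left(M,G \right)} = \left(-4 + G\right) \left(3 + M\right)$
$b{\left(Q \right)} = -44 - \frac{Q}{12}$ ($b{\left(Q \right)} = \left(-12 - 32 + 3 \frac{Q}{12} + \frac{Q}{12} \cdot 8\right) - Q = \left(-12 - 32 + \frac{Q}{4} + \frac{2 Q}{3}\right) - Q = \left(-44 + \frac{11 Q}{12}\right) - Q = -44 - \frac{Q}{12}$)
$\frac{b{\left(F \right)}}{532} = \frac{-44 - - \frac{7}{4}}{532} = \left(-44 + \frac{7}{4}\right) \frac{1}{532} = \left(- \frac{169}{4}\right) \frac{1}{532} = - \frac{169}{2128}$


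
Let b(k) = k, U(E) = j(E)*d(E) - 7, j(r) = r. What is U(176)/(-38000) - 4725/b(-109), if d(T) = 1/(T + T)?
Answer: 359101417/8284000 ≈ 43.349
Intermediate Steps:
d(T) = 1/(2*T)
U(E) = -13/2 (U(E) = E*(1/(2*E)) - 7 = ½ - 7 = -13/2)
U(176)/(-38000) - 4725/b(-109) = -13/2/(-38000) - 4725/(-109) = -13/2*(-1/38000) - 4725*(-1/109) = 13/76000 + 4725/109 = 359101417/8284000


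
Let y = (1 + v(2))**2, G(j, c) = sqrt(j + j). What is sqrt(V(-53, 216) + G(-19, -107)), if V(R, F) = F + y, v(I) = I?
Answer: sqrt(225 + I*sqrt(38)) ≈ 15.001 + 0.2055*I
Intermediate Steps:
G(j, c) = sqrt(2)*sqrt(j) (G(j, c) = sqrt(2*j) = sqrt(2)*sqrt(j))
y = 9 (y = (1 + 2)**2 = 3**2 = 9)
V(R, F) = 9 + F (V(R, F) = F + 9 = 9 + F)
sqrt(V(-53, 216) + G(-19, -107)) = sqrt((9 + 216) + sqrt(2)*sqrt(-19)) = sqrt(225 + sqrt(2)*(I*sqrt(19))) = sqrt(225 + I*sqrt(38))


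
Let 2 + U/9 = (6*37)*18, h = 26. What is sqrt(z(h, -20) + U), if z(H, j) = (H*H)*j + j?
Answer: sqrt(22406) ≈ 149.69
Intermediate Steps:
z(H, j) = j + j*H**2 (z(H, j) = H**2*j + j = j*H**2 + j = j + j*H**2)
U = 35946 (U = -18 + 9*((6*37)*18) = -18 + 9*(222*18) = -18 + 9*3996 = -18 + 35964 = 35946)
sqrt(z(h, -20) + U) = sqrt(-20*(1 + 26**2) + 35946) = sqrt(-20*(1 + 676) + 35946) = sqrt(-20*677 + 35946) = sqrt(-13540 + 35946) = sqrt(22406)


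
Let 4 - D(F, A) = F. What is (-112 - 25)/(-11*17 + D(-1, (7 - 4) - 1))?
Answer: 137/182 ≈ 0.75275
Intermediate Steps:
D(F, A) = 4 - F
(-112 - 25)/(-11*17 + D(-1, (7 - 4) - 1)) = (-112 - 25)/(-11*17 + (4 - 1*(-1))) = -137/(-187 + (4 + 1)) = -137/(-187 + 5) = -137/(-182) = -137*(-1/182) = 137/182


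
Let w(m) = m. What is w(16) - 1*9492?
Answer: -9476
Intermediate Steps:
w(16) - 1*9492 = 16 - 1*9492 = 16 - 9492 = -9476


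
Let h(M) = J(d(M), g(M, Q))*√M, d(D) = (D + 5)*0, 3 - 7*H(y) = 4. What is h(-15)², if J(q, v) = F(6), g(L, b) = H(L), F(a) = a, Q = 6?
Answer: -540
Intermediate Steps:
H(y) = -⅐ (H(y) = 3/7 - ⅐*4 = 3/7 - 4/7 = -⅐)
d(D) = 0 (d(D) = (5 + D)*0 = 0)
g(L, b) = -⅐
J(q, v) = 6
h(M) = 6*√M
h(-15)² = (6*√(-15))² = (6*(I*√15))² = (6*I*√15)² = -540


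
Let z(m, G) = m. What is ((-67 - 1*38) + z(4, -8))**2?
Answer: 10201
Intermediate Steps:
((-67 - 1*38) + z(4, -8))**2 = ((-67 - 1*38) + 4)**2 = ((-67 - 38) + 4)**2 = (-105 + 4)**2 = (-101)**2 = 10201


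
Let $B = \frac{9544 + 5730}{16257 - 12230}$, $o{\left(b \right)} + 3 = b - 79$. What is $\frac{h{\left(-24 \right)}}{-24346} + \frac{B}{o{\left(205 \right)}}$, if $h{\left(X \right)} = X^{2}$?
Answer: $\frac{43277954}{6029542533} \approx 0.0071777$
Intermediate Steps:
$o{\left(b \right)} = -82 + b$ ($o{\left(b \right)} = -3 + \left(b - 79\right) = -3 + \left(-79 + b\right) = -82 + b$)
$B = \frac{15274}{4027} \approx 3.7929$
$\frac{h{\left(-24 \right)}}{-24346} + \frac{B}{o{\left(205 \right)}} = \frac{\left(-24\right)^{2}}{-24346} + \frac{15274}{4027 \left(-82 + 205\right)} = 576 \left(- \frac{1}{24346}\right) + \frac{15274}{4027 \cdot 123} = - \frac{288}{12173} + \frac{15274}{4027} \cdot \frac{1}{123} = - \frac{288}{12173} + \frac{15274}{495321} = \frac{43277954}{6029542533}$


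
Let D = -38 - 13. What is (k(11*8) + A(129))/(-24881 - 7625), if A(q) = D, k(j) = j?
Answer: -37/32506 ≈ -0.0011383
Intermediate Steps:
D = -51
A(q) = -51
(k(11*8) + A(129))/(-24881 - 7625) = (11*8 - 51)/(-24881 - 7625) = (88 - 51)/(-32506) = 37*(-1/32506) = -37/32506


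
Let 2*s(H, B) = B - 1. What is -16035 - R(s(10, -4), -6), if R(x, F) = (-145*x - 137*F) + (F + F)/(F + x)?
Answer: -585511/34 ≈ -17221.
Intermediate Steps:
s(H, B) = -½ + B/2 (s(H, B) = (B - 1)/2 = (-1 + B)/2 = -½ + B/2)
R(x, F) = -145*x - 137*F + 2*F/(F + x) (R(x, F) = (-145*x - 137*F) + (2*F)/(F + x) = (-145*x - 137*F) + 2*F/(F + x) = -145*x - 137*F + 2*F/(F + x))
-16035 - R(s(10, -4), -6) = -16035 - (-145*(-½ + (½)*(-4))² - 137*(-6)² + 2*(-6) - 282*(-6)*(-½ + (½)*(-4)))/(-6 + (-½ + (½)*(-4))) = -16035 - (-145*(-½ - 2)² - 137*36 - 12 - 282*(-6)*(-½ - 2))/(-6 + (-½ - 2)) = -16035 - (-145*(-5/2)² - 4932 - 12 - 282*(-6)*(-5/2))/(-6 - 5/2) = -16035 - (-145*25/4 - 4932 - 12 - 4230)/(-17/2) = -16035 - (-2)*(-3625/4 - 4932 - 12 - 4230)/17 = -16035 - (-2)*(-40321)/(17*4) = -16035 - 1*40321/34 = -16035 - 40321/34 = -585511/34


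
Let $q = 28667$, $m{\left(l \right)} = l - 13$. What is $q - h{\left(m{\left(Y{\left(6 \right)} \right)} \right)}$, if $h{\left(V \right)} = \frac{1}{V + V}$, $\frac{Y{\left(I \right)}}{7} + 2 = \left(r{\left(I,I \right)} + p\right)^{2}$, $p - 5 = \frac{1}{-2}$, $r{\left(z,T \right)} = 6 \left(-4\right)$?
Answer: $\frac{302121511}{10539} \approx 28667.0$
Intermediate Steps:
$r{\left(z,T \right)} = -24$
$p = \frac{9}{2}$ ($p = 5 + \frac{1}{-2} = 5 - \frac{1}{2} = \frac{9}{2} \approx 4.5$)
$Y{\left(I \right)} = \frac{10591}{4}$ ($Y{\left(I \right)} = -14 + 7 \left(-24 + \frac{9}{2}\right)^{2} = -14 + 7 \left(- \frac{39}{2}\right)^{2} = -14 + 7 \cdot \frac{1521}{4} = -14 + \frac{10647}{4} = \frac{10591}{4}$)
$m{\left(l \right)} = -13 + l$
$h{\left(V \right)} = \frac{1}{2 V}$
$q - h{\left(m{\left(Y{\left(6 \right)} \right)} \right)} = 28667 - \frac{1}{2 \left(-13 + \frac{10591}{4}\right)} = 28667 - \frac{1}{2 \cdot \frac{10539}{4}} = 28667 - \frac{1}{2} \cdot \frac{4}{10539} = 28667 - \frac{2}{10539} = \frac{302121511}{10539}$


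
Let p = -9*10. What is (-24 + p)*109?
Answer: -12426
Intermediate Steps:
p = -90
(-24 + p)*109 = (-24 - 90)*109 = -114*109 = -12426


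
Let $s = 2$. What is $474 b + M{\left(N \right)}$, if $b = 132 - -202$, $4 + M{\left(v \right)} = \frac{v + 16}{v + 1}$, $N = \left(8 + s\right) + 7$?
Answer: $\frac{949883}{6} \approx 1.5831 \cdot 10^{5}$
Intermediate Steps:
$N = 17$ ($N = \left(8 + 2\right) + 7 = 10 + 7 = 17$)
$M{\left(v \right)} = -4 + \frac{16 + v}{1 + v}$ ($M{\left(v \right)} = -4 + \frac{v + 16}{v + 1} = -4 + \frac{16 + v}{1 + v}$)
$b = 334$ ($b = 132 + 202 = 334$)
$474 b + M{\left(N \right)} = 474 \cdot 334 + \frac{3 \left(4 - 17\right)}{1 + 17} = 158316 + \frac{3 \left(4 - 17\right)}{18} = 158316 + 3 \cdot \frac{1}{18} \left(-13\right) = 158316 - \frac{13}{6} = \frac{949883}{6}$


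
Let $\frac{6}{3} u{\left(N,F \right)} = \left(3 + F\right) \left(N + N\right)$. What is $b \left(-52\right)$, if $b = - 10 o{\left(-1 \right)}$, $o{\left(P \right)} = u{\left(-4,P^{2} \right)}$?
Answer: $-8320$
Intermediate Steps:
$u{\left(N,F \right)} = N \left(3 + F\right)$ ($u{\left(N,F \right)} = \frac{\left(3 + F\right) \left(N + N\right)}{2} = \frac{\left(3 + F\right) 2 N}{2} = \frac{2 N \left(3 + F\right)}{2} = N \left(3 + F\right)$)
$o{\left(P \right)} = -12 - 4 P^{2}$ ($o{\left(P \right)} = - 4 \left(3 + P^{2}\right) = -12 - 4 P^{2}$)
$b = 160$ ($b = - 10 \left(-12 - 4 \left(-1\right)^{2}\right) = - 10 \left(-12 - 4\right) = \left(-10\right) \left(-16\right) = 160$)
$b \left(-52\right) = 160 \left(-52\right) = -8320$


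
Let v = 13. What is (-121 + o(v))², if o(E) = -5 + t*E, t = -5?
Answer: 36481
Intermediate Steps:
o(E) = -5 - 5*E
(-121 + o(v))² = (-121 + (-5 - 5*13))² = (-121 + (-5 - 65))² = (-121 - 70)² = (-191)² = 36481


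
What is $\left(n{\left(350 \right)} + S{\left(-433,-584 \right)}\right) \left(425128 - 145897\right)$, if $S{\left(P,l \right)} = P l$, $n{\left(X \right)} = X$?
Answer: $70707432282$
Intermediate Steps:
$\left(n{\left(350 \right)} + S{\left(-433,-584 \right)}\right) \left(425128 - 145897\right) = \left(350 - -252872\right) \left(425128 - 145897\right) = \left(350 + 252872\right) 279231 = 253222 \cdot 279231 = 70707432282$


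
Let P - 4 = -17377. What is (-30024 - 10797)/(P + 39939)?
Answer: -13607/7522 ≈ -1.8090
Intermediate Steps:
P = -17373 (P = 4 - 17377 = -17373)
(-30024 - 10797)/(P + 39939) = (-30024 - 10797)/(-17373 + 39939) = -40821/22566 = -40821*1/22566 = -13607/7522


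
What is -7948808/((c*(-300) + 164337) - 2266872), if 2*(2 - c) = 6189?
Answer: 7948808/1174785 ≈ 6.7662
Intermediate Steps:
c = -6185/2 (c = 2 - ½*6189 = 2 - 6189/2 = -6185/2 ≈ -3092.5)
-7948808/((c*(-300) + 164337) - 2266872) = -7948808/((-6185/2*(-300) + 164337) - 2266872) = -7948808/((927750 + 164337) - 2266872) = -7948808/(1092087 - 2266872) = -7948808/(-1174785) = -7948808*(-1/1174785) = 7948808/1174785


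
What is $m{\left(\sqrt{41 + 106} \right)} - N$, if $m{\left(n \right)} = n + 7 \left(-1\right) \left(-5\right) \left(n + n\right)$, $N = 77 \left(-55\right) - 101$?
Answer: $4336 + 497 \sqrt{3} \approx 5196.8$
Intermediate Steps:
$N = -4336$ ($N = -4235 - 101 = -4336$)
$m{\left(n \right)} = 71 n$ ($m{\left(n \right)} = n + 7 \cdot 5 \cdot 2 n = n + 7 \cdot 10 n = n + 70 n = 71 n$)
$m{\left(\sqrt{41 + 106} \right)} - N = 71 \sqrt{41 + 106} - -4336 = 71 \sqrt{147} + 4336 = 71 \cdot 7 \sqrt{3} + 4336 = 497 \sqrt{3} + 4336 = 4336 + 497 \sqrt{3}$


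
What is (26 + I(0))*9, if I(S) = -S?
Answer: 234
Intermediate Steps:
(26 + I(0))*9 = (26 - 1*0)*9 = (26 + 0)*9 = 26*9 = 234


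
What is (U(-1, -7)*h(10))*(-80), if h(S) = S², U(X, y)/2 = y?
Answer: 112000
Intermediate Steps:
U(X, y) = 2*y
(U(-1, -7)*h(10))*(-80) = ((2*(-7))*10²)*(-80) = -14*100*(-80) = -1400*(-80) = 112000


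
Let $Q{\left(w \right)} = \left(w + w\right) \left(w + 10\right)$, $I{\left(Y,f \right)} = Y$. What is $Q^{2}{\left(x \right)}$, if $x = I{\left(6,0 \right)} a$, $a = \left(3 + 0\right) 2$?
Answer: $10969344$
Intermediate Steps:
$a = 6$ ($a = 3 \cdot 2 = 6$)
$x = 36$ ($x = 6 \cdot 6 = 36$)
$Q{\left(w \right)} = 2 w \left(10 + w\right)$
$Q^{2}{\left(x \right)} = \left(2 \cdot 36 \left(10 + 36\right)\right)^{2} = \left(2 \cdot 36 \cdot 46\right)^{2} = 3312^{2} = 10969344$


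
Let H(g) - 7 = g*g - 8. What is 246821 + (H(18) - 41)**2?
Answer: 326345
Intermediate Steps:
H(g) = -1 + g**2 (H(g) = 7 + (g*g - 8) = 7 + (g**2 - 8) = 7 + (-8 + g**2) = -1 + g**2)
246821 + (H(18) - 41)**2 = 246821 + ((-1 + 18**2) - 41)**2 = 246821 + ((-1 + 324) - 41)**2 = 246821 + (323 - 41)**2 = 246821 + 282**2 = 246821 + 79524 = 326345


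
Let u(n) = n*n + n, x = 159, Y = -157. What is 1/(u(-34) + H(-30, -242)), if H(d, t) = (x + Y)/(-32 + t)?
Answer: 137/153713 ≈ 0.00089127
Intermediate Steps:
u(n) = n + n² (u(n) = n² + n = n + n²)
H(d, t) = 2/(-32 + t) (H(d, t) = (159 - 157)/(-32 + t) = 2/(-32 + t))
1/(u(-34) + H(-30, -242)) = 1/(-34*(1 - 34) + 2/(-32 - 242)) = 1/(-34*(-33) + 2/(-274)) = 1/(1122 + 2*(-1/274)) = 1/(1122 - 1/137) = 1/(153713/137) = 137/153713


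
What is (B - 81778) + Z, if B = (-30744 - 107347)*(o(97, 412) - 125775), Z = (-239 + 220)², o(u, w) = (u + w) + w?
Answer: 17241132297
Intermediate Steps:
o(u, w) = u + 2*w
Z = 361 (Z = (-19)² = 361)
B = 17241213714 (B = (-30744 - 107347)*((97 + 2*412) - 125775) = -138091*((97 + 824) - 125775) = -138091*(921 - 125775) = -138091*(-124854) = 17241213714)
(B - 81778) + Z = (17241213714 - 81778) + 361 = 17241131936 + 361 = 17241132297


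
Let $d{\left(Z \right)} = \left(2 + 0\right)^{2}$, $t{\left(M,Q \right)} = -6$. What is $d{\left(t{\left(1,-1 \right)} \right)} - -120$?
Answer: $124$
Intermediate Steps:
$d{\left(Z \right)} = 4$ ($d{\left(Z \right)} = 2^{2} = 4$)
$d{\left(t{\left(1,-1 \right)} \right)} - -120 = 4 - -120 = 4 + 120 = 124$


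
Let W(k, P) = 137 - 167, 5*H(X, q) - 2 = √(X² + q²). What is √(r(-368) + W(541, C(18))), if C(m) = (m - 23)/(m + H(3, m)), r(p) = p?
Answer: I*√398 ≈ 19.95*I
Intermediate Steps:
H(X, q) = ⅖ + √(X² + q²)/5
C(m) = (-23 + m)/(⅖ + m + √(9 + m²)/5) (C(m) = (m - 23)/(m + (⅖ + √(3² + m²)/5)) = (-23 + m)/(m + (⅖ + √(9 + m²)/5)) = (-23 + m)/(⅖ + m + √(9 + m²)/5))
W(k, P) = -30
√(r(-368) + W(541, C(18))) = √(-368 - 30) = √(-398) = I*√398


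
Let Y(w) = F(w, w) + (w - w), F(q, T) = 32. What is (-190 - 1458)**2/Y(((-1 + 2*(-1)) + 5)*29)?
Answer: 84872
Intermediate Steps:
Y(w) = 32 (Y(w) = 32 + (w - w) = 32 + 0 = 32)
(-190 - 1458)**2/Y(((-1 + 2*(-1)) + 5)*29) = (-190 - 1458)**2/32 = (-1648)**2*(1/32) = 2715904*(1/32) = 84872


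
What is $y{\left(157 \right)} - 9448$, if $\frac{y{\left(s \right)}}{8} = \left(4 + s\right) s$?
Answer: $192768$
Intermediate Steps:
$y{\left(s \right)} = 8 s \left(4 + s\right)$ ($y{\left(s \right)} = 8 \left(4 + s\right) s = 8 s \left(4 + s\right)$)
$y{\left(157 \right)} - 9448 = 8 \cdot 157 \left(4 + 157\right) - 9448 = 8 \cdot 157 \cdot 161 - 9448 = 202216 - 9448 = 192768$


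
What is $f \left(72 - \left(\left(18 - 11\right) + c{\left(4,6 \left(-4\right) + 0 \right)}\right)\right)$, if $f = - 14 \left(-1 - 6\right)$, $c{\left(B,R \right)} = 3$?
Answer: $6076$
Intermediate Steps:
$f = 98$ ($f = - 14 \left(-1 - 6\right) = \left(-14\right) \left(-7\right) = 98$)
$f \left(72 - \left(\left(18 - 11\right) + c{\left(4,6 \left(-4\right) + 0 \right)}\right)\right) = 98 \left(72 - \left(\left(18 - 11\right) + 3\right)\right) = 98 \left(72 - \left(7 + 3\right)\right) = 98 \left(72 - 10\right) = 98 \cdot 62 = 6076$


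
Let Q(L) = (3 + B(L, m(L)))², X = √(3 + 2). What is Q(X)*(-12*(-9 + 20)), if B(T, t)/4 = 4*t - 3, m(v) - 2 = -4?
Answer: -221892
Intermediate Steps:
m(v) = -2 (m(v) = 2 - 4 = -2)
X = √5 ≈ 2.2361
B(T, t) = -12 + 16*t (B(T, t) = 4*(4*t - 3) = 4*(-3 + 4*t) = -12 + 16*t)
Q(L) = 1681 (Q(L) = (3 + (-12 + 16*(-2)))² = (3 + (-12 - 32))² = (3 - 44)² = (-41)² = 1681)
Q(X)*(-12*(-9 + 20)) = 1681*(-12*(-9 + 20)) = 1681*(-12*11) = 1681*(-132) = -221892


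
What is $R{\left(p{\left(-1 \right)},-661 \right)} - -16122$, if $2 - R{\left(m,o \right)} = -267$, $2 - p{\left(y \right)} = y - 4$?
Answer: $16391$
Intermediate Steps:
$p{\left(y \right)} = 6 - y$ ($p{\left(y \right)} = 2 - \left(y - 4\right) = 2 - \left(-4 + y\right) = 6 - y$)
$R{\left(m,o \right)} = 269$ ($R{\left(m,o \right)} = 2 - -267 = 2 + 267 = 269$)
$R{\left(p{\left(-1 \right)},-661 \right)} - -16122 = 269 - -16122 = 269 + 16122 = 16391$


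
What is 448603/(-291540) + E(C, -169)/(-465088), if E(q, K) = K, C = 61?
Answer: -7175953/4664640 ≈ -1.5384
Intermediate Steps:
448603/(-291540) + E(C, -169)/(-465088) = 448603/(-291540) - 169/(-465088) = 448603*(-1/291540) - 169*(-1/465088) = -448603/291540 + 1/2752 = -7175953/4664640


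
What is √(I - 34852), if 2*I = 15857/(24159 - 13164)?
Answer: I*√16852687909770/21990 ≈ 186.69*I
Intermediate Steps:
I = 15857/21990 (I = (15857/(24159 - 13164))/2 = (15857/10995)/2 = (15857*(1/10995))/2 = (½)*(15857/10995) = 15857/21990 ≈ 0.72110)
√(I - 34852) = √(15857/21990 - 34852) = √(-766379623/21990) = I*√16852687909770/21990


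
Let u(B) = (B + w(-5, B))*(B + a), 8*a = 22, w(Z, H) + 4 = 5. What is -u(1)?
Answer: -15/2 ≈ -7.5000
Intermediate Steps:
w(Z, H) = 1 (w(Z, H) = -4 + 5 = 1)
a = 11/4 (a = (⅛)*22 = 11/4 ≈ 2.7500)
u(B) = (1 + B)*(11/4 + B) (u(B) = (B + 1)*(B + 11/4) = (1 + B)*(11/4 + B))
-u(1) = -(11/4 + 1² + (15/4)*1) = -(11/4 + 1 + 15/4) = -1*15/2 = -15/2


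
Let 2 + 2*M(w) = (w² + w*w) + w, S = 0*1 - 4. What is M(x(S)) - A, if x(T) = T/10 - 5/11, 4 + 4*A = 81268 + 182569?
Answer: -798103259/12100 ≈ -65959.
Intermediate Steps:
A = 263833/4 (A = -1 + (81268 + 182569)/4 = -1 + (¼)*263837 = -1 + 263837/4 = 263833/4 ≈ 65958.)
S = -4 (S = 0 - 4 = -4)
x(T) = -5/11 + T/10 (x(T) = T*(⅒) - 5*1/11 = T/10 - 5/11 = -5/11 + T/10)
M(w) = -1 + w² + w/2 (M(w) = -1 + ((w² + w*w) + w)/2 = -1 + ((w² + w²) + w)/2 = -1 + (2*w² + w)/2 = -1 + (w + 2*w²)/2 = -1 + (w² + w/2) = -1 + w² + w/2)
M(x(S)) - A = (-1 + (-5/11 + (⅒)*(-4))² + (-5/11 + (⅒)*(-4))/2) - 1*263833/4 = (-1 + (-5/11 - ⅖)² + (-5/11 - ⅖)/2) - 263833/4 = (-1 + (-47/55)² + (½)*(-47/55)) - 263833/4 = (-1 + 2209/3025 - 47/110) - 263833/4 = -4217/6050 - 263833/4 = -798103259/12100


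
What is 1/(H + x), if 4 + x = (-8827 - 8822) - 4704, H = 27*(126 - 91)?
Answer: -1/21412 ≈ -4.6703e-5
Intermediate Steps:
H = 945 (H = 27*35 = 945)
x = -22357 (x = -4 + ((-8827 - 8822) - 4704) = -4 + (-17649 - 4704) = -4 - 22353 = -22357)
1/(H + x) = 1/(945 - 22357) = 1/(-21412) = -1/21412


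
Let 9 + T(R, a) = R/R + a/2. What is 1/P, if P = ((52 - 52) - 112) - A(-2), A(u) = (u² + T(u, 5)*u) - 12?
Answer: -1/115 ≈ -0.0086956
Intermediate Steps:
T(R, a) = -8 + a/2 (T(R, a) = -9 + (R/R + a/2) = -9 + (1 + a*(½)) = -9 + (1 + a/2) = -8 + a/2)
A(u) = -12 + u² - 11*u/2 (A(u) = (u² + (-8 + (½)*5)*u) - 12 = (u² + (-8 + 5/2)*u) - 12 = (u² - 11*u/2) - 12 = -12 + u² - 11*u/2)
P = -115 (P = ((52 - 52) - 112) - (-12 + (-2)² - 11/2*(-2)) = (0 - 112) - (-12 + 4 + 11) = -112 - 1*3 = -112 - 3 = -115)
1/P = 1/(-115) = -1/115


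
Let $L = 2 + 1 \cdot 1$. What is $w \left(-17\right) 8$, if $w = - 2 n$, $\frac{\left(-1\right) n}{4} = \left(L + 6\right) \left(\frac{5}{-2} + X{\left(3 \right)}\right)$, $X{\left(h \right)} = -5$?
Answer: $73440$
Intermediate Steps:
$L = 3$ ($L = 2 + 1 = 3$)
$n = 270$ ($n = - 4 \left(3 + 6\right) \left(\frac{5}{-2} - 5\right) = - 4 \cdot 9 \left(5 \left(- \frac{1}{2}\right) - 5\right) = - 4 \cdot 9 \left(- \frac{5}{2} - 5\right) = - 4 \cdot 9 \left(- \frac{15}{2}\right) = \left(-4\right) \left(- \frac{135}{2}\right) = 270$)
$w = -540$ ($w = \left(-2\right) 270 = -540$)
$w \left(-17\right) 8 = \left(-540\right) \left(-17\right) 8 = 9180 \cdot 8 = 73440$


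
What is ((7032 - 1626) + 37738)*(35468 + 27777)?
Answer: 2728642280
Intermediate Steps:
((7032 - 1626) + 37738)*(35468 + 27777) = (5406 + 37738)*63245 = 43144*63245 = 2728642280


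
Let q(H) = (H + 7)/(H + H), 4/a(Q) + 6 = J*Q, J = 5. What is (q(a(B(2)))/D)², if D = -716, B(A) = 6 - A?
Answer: 2601/8202496 ≈ 0.00031710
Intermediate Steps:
a(Q) = 4/(-6 + 5*Q)
q(H) = (7 + H)/(2*H) (q(H) = (7 + H)/((2*H)) = (7 + H)*(1/(2*H)) = (7 + H)/(2*H))
(q(a(B(2)))/D)² = (((7 + 4/(-6 + 5*(6 - 1*2)))/(2*((4/(-6 + 5*(6 - 1*2))))))/(-716))² = (((7 + 4/(-6 + 5*(6 - 2)))/(2*((4/(-6 + 5*(6 - 2))))))*(-1/716))² = (((7 + 4/(-6 + 5*4))/(2*((4/(-6 + 5*4)))))*(-1/716))² = (((7 + 4/(-6 + 20))/(2*((4/(-6 + 20)))))*(-1/716))² = (((7 + 4/14)/(2*((4/14))))*(-1/716))² = (((7 + 4*(1/14))/(2*((4*(1/14)))))*(-1/716))² = (((7 + 2/7)/(2*(2/7)))*(-1/716))² = (((½)*(7/2)*(51/7))*(-1/716))² = ((51/4)*(-1/716))² = (-51/2864)² = 2601/8202496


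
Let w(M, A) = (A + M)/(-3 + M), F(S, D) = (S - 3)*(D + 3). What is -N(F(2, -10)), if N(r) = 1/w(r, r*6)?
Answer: -4/49 ≈ -0.081633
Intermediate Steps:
F(S, D) = (-3 + S)*(3 + D)
w(M, A) = (A + M)/(-3 + M)
N(r) = (-3 + r)/(7*r) (N(r) = 1/((r*6 + r)/(-3 + r)) = 1/((6*r + r)/(-3 + r)) = 1/((7*r)/(-3 + r)) = 1/(7*r/(-3 + r)) = (-3 + r)/(7*r))
-N(F(2, -10)) = -(-3 + (-9 - 3*(-10) + 3*2 - 10*2))/(7*(-9 - 3*(-10) + 3*2 - 10*2)) = -(-3 + (-9 + 30 + 6 - 20))/(7*(-9 + 30 + 6 - 20)) = -(-3 + 7)/(7*7) = -4/(7*7) = -1*4/49 = -4/49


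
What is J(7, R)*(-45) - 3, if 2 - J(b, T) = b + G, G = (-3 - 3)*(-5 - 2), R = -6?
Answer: 2112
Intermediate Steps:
G = 42 (G = -6*(-7) = 42)
J(b, T) = -40 - b (J(b, T) = 2 - (b + 42) = 2 - (42 + b) = 2 + (-42 - b) = -40 - b)
J(7, R)*(-45) - 3 = (-40 - 1*7)*(-45) - 3 = (-40 - 7)*(-45) - 3 = -47*(-45) - 3 = 2115 - 3 = 2112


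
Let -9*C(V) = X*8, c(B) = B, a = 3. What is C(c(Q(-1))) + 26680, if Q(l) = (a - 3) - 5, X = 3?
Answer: 80032/3 ≈ 26677.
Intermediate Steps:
Q(l) = -5 (Q(l) = (3 - 3) - 5 = 0 - 5 = -5)
C(V) = -8/3
C(c(Q(-1))) + 26680 = -8/3 + 26680 = 80032/3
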